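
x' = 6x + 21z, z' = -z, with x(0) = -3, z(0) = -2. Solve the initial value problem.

x(t) = -9e^(6t) + 6e^(-t), z(t) = -2e^(-t)

Coefficient matrix A = [[6, 21], [0, -1]].
Characteristic polynomial det(A - λI) = λ^2 - 5λ - 6 = 0.
Eigenvalues λ = 6, -1.
For λ=6: (A-λI) row 1 is [0, 21], so an eigenvector is (-1, 0).
For λ=-1: (A-λI) row 1 is [7, 21], so an eigenvector is (3, -1).
General solution: K_1e^(6t)(-1,0) + K_2e^(-t)(3,-1).
Applying x(0)=-3, z(0)=-2 gives K_1=9, K_2=2.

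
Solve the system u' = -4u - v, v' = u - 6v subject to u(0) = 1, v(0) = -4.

Coefficient matrix A = [[-4, -1], [1, -6]].
Characteristic polynomial det(A - λI) = λ^2 + 10λ + 25 = 0.
Single eigenvalue λ = -5 with algebraic multiplicity 2.
Eigenvector v = (1,1); generalized eigenvector w with (A-λI)w=v is (2,1).
General solution: e^(-5t)[K_1·v + K_2·(t·v + w)].
Applying u(0)=1, v(0)=-4 gives K_1=-9, K_2=5.

u(t) = 5te^(-5t) + e^(-5t), v(t) = 5te^(-5t) - 4e^(-5t)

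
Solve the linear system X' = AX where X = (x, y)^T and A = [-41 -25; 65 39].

Coefficient matrix A = [[-41, -25], [65, 39]].
Characteristic polynomial det(A - λI) = λ^2 + 2λ + 26 = 0.
Eigenvalues λ = -1 ± 5i (complex conjugate pair).
For λ=-1+5i: an eigenvector is (2,-3) - i(-1,2) = (2 + i, -3 - 2i).
A real fundamental pair from Re and Im of e^((-1+5i)t)v: X_1 = e^(-t)(cos(5t)·(2,-3) + sin(5t)·(-1,2)), X_2 = e^(-t)(sin(5t)·(2,-3) - cos(5t)·(-1,2)).
General solution: C_1X_1 + C_2X_2.

x(t) = -C_1e^(-t)sin(5t) + 2C_1e^(-t)cos(5t) + 2C_2e^(-t)sin(5t) + C_2e^(-t)cos(5t), y(t) = 2C_1e^(-t)sin(5t) - 3C_1e^(-t)cos(5t) - 3C_2e^(-t)sin(5t) - 2C_2e^(-t)cos(5t)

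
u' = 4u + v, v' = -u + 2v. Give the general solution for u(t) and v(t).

u(t) = c_1e^(3t) + c_2te^(3t) + c_2e^(3t), v(t) = -c_1e^(3t) - c_2te^(3t)

Coefficient matrix A = [[4, 1], [-1, 2]].
Characteristic polynomial det(A - λI) = λ^2 - 6λ + 9 = 0.
Single eigenvalue λ = 3 with algebraic multiplicity 2.
Eigenvector v = (1,-1); generalized eigenvector w with (A-λI)w=v is (1,0).
General solution: e^(3t)[c_1·v + c_2·(t·v + w)].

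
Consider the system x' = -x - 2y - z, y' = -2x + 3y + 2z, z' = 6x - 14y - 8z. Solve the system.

x(t) = C_1e^(-2t) + C_2e^(-3t), y(t) = -C_2e^(-3t) + C_3e^(-t), z(t) = C_1e^(-2t) + 4C_2e^(-3t) - 2C_3e^(-t)

Coefficient matrix A = [[-1, -2, -1], [-2, 3, 2], [6, -14, -8]].
det(A - λI) = 0 gives eigenvalues λ = -2, -3, -1.
For λ=-2: eigenvector (1,0,1).
For λ=-3: eigenvector (1,-1,4).
For λ=-1: eigenvector (0,1,-2).
General solution: C_1e^(-2t)(1,0,1) + C_2e^(-3t)(1,-1,4) + C_3e^(-t)(0,1,-2).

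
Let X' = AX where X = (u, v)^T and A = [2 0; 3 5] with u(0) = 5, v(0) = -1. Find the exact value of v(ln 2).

A = [[2,0],[3,5]]; eigenvalues λ = 2, 5.
Eigenvectors: (-1,1) for λ=2, (0,-1) for λ=5.
From the initial condition, c_1 = -5, c_2 = -4.
v(ln 2) = (-5)(2^2)(1) + (-4)(2^5)(-1) = 108.

108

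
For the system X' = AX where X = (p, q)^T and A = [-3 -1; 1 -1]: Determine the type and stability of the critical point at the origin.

A = [[-3,-1],[1,-1]]; det(A-λI) = λ^2 + 4λ + 4.
repeated λ = -2 with a single eigenvector.

stable improper node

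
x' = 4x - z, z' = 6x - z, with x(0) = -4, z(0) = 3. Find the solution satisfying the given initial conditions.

x(t) = -15e^(2t) + 11e^(t), z(t) = -30e^(2t) + 33e^(t)

Coefficient matrix A = [[4, -1], [6, -1]].
Characteristic polynomial det(A - λI) = λ^2 - 3λ + 2 = 0.
Eigenvalues λ = 1, 2.
For λ=1: (A-λI) row 1 is [3, -1], so an eigenvector is (1, 3).
For λ=2: (A-λI) row 1 is [2, -1], so an eigenvector is (1, 2).
General solution: C_1e^(t)(1,3) + C_2e^(2t)(1,2).
Applying x(0)=-4, z(0)=3 gives C_1=11, C_2=-15.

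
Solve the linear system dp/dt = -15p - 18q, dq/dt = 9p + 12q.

Coefficient matrix A = [[-15, -18], [9, 12]].
Characteristic polynomial det(A - λI) = λ^2 + 3λ - 18 = 0.
Eigenvalues λ = -6, 3.
For λ=-6: (A-λI) row 1 is [-9, -18], so an eigenvector is (-2, 1).
For λ=3: (A-λI) row 1 is [-18, -18], so an eigenvector is (1, -1).
General solution: K_1e^(-6t)(-2,1) + K_2e^(3t)(1,-1).

p(t) = -2K_1e^(-6t) + K_2e^(3t), q(t) = K_1e^(-6t) - K_2e^(3t)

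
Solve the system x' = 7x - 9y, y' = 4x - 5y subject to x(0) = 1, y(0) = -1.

Coefficient matrix A = [[7, -9], [4, -5]].
Characteristic polynomial det(A - λI) = λ^2 - 2λ + 1 = 0.
Single eigenvalue λ = 1 with algebraic multiplicity 2.
Eigenvector v = (-3,-2); generalized eigenvector w with (A-λI)w=v is (-2,-1).
General solution: e^(t)[C_1·v + C_2·(t·v + w)].
Applying x(0)=1, y(0)=-1 gives C_1=3, C_2=-5.

x(t) = 15te^(t) + e^(t), y(t) = 10te^(t) - e^(t)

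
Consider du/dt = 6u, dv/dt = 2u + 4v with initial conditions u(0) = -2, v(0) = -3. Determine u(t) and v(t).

Coefficient matrix A = [[6, 0], [2, 4]].
Characteristic polynomial det(A - λI) = λ^2 - 10λ + 24 = 0.
Eigenvalues λ = 6, 4.
For λ=6: (A-λI) row 2 is [2, -2], so an eigenvector is (-1, -1).
For λ=4: (A-λI) row 1 is [2, 0], so an eigenvector is (0, 1).
General solution: K_1e^(6t)(-1,-1) + K_2e^(4t)(0,1).
Applying u(0)=-2, v(0)=-3 gives K_1=2, K_2=-1.

u(t) = -2e^(6t), v(t) = -2e^(6t) - e^(4t)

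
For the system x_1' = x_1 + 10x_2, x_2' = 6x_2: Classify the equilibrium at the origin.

unstable node

A = [[1,10],[0,6]]; det(A-λI) = λ^2 - 7λ + 6.
λ = 1, 6: both positive.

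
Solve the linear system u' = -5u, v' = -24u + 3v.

Coefficient matrix A = [[-5, 0], [-24, 3]].
Characteristic polynomial det(A - λI) = λ^2 + 2λ - 15 = 0.
Eigenvalues λ = 3, -5.
For λ=3: (A-λI) row 1 is [-8, 0], so an eigenvector is (0, 1).
For λ=-5: (A-λI) row 2 is [-24, 8], so an eigenvector is (-1, -3).
General solution: C_1e^(3t)(0,1) + C_2e^(-5t)(-1,-3).

u(t) = -C_2e^(-5t), v(t) = C_1e^(3t) - 3C_2e^(-5t)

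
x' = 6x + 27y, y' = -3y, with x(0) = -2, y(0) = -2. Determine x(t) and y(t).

Coefficient matrix A = [[6, 27], [0, -3]].
Characteristic polynomial det(A - λI) = λ^2 - 3λ - 18 = 0.
Eigenvalues λ = -3, 6.
For λ=-3: (A-λI) row 1 is [9, 27], so an eigenvector is (3, -1).
For λ=6: (A-λI) row 1 is [0, 27], so an eigenvector is (1, 0).
General solution: K_1e^(-3t)(3,-1) + K_2e^(6t)(1,0).
Applying x(0)=-2, y(0)=-2 gives K_1=2, K_2=-8.

x(t) = -8e^(6t) + 6e^(-3t), y(t) = -2e^(-3t)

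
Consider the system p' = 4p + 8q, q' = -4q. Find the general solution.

Coefficient matrix A = [[4, 8], [0, -4]].
Characteristic polynomial det(A - λI) = λ^2 - 16 = 0.
Eigenvalues λ = 4, -4.
For λ=4: (A-λI) row 1 is [0, 8], so an eigenvector is (-1, 0).
For λ=-4: (A-λI) row 1 is [8, 8], so an eigenvector is (-1, 1).
General solution: C_1e^(4t)(-1,0) + C_2e^(-4t)(-1,1).

p(t) = -C_1e^(4t) - C_2e^(-4t), q(t) = C_2e^(-4t)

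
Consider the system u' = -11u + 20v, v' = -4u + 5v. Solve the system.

Coefficient matrix A = [[-11, 20], [-4, 5]].
Characteristic polynomial det(A - λI) = λ^2 + 6λ + 25 = 0.
Eigenvalues λ = -3 ± 4i (complex conjugate pair).
For λ=-3+4i: an eigenvector is (1,0) - i(-2,-1) = (1 + 2i, 0 + i).
A real fundamental pair from Re and Im of e^((-3+4i)t)v: X_1 = e^(-3t)(cos(4t)·(1,0) + sin(4t)·(-2,-1)), X_2 = e^(-3t)(sin(4t)·(1,0) - cos(4t)·(-2,-1)).
General solution: K_1X_1 + K_2X_2.

u(t) = -2K_1e^(-3t)sin(4t) + K_1e^(-3t)cos(4t) + K_2e^(-3t)sin(4t) + 2K_2e^(-3t)cos(4t), v(t) = -K_1e^(-3t)sin(4t) + K_2e^(-3t)cos(4t)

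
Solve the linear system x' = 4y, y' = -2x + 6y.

x(t) = -2C_1e^(2t) - C_2e^(4t), y(t) = -C_1e^(2t) - C_2e^(4t)

Coefficient matrix A = [[0, 4], [-2, 6]].
Characteristic polynomial det(A - λI) = λ^2 - 6λ + 8 = 0.
Eigenvalues λ = 2, 4.
For λ=2: (A-λI) row 1 is [-2, 4], so an eigenvector is (-2, -1).
For λ=4: (A-λI) row 1 is [-4, 4], so an eigenvector is (-1, -1).
General solution: C_1e^(2t)(-2,-1) + C_2e^(4t)(-1,-1).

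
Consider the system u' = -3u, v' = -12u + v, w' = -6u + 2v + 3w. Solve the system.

u(t) = C_1e^(-3t), v(t) = 3C_1e^(-3t) + C_2e^(t), w(t) = -C_2e^(t) + C_3e^(3t)

Coefficient matrix A = [[-3, 0, 0], [-12, 1, 0], [-6, 2, 3]].
det(A - λI) = 0 gives eigenvalues λ = -3, 1, 3.
For λ=-3: eigenvector (1,3,0).
For λ=1: eigenvector (0,1,-1).
For λ=3: eigenvector (0,0,1).
General solution: C_1e^(-3t)(1,3,0) + C_2e^(t)(0,1,-1) + C_3e^(3t)(0,0,1).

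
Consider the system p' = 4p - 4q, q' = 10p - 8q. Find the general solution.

p(t) = -K_1e^(-2t)sin(2t) - K_1e^(-2t)cos(2t) - K_2e^(-2t)sin(2t) + K_2e^(-2t)cos(2t), q(t) = -2K_1e^(-2t)sin(2t) - K_1e^(-2t)cos(2t) - K_2e^(-2t)sin(2t) + 2K_2e^(-2t)cos(2t)

Coefficient matrix A = [[4, -4], [10, -8]].
Characteristic polynomial det(A - λI) = λ^2 + 4λ + 8 = 0.
Eigenvalues λ = -2 ± 2i (complex conjugate pair).
For λ=-2+2i: an eigenvector is (-1,-1) - i(-1,-2) = (-1 + i, -1 + 2i).
A real fundamental pair from Re and Im of e^((-2+2i)t)v: X_1 = e^(-2t)(cos(2t)·(-1,-1) + sin(2t)·(-1,-2)), X_2 = e^(-2t)(sin(2t)·(-1,-1) - cos(2t)·(-1,-2)).
General solution: K_1X_1 + K_2X_2.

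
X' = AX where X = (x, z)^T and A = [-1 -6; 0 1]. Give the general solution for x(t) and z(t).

Coefficient matrix A = [[-1, -6], [0, 1]].
Characteristic polynomial det(A - λI) = λ^2 - 1 = 0.
Eigenvalues λ = -1, 1.
For λ=-1: (A-λI) row 1 is [0, -6], so an eigenvector is (1, 0).
For λ=1: (A-λI) row 1 is [-2, -6], so an eigenvector is (-3, 1).
General solution: C_1e^(-t)(1,0) + C_2e^(t)(-3,1).

x(t) = C_1e^(-t) - 3C_2e^(t), z(t) = C_2e^(t)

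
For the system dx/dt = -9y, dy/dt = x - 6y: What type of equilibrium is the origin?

A = [[0,-9],[1,-6]]; det(A-λI) = λ^2 + 6λ + 9.
repeated λ = -3 with a single eigenvector.

stable improper node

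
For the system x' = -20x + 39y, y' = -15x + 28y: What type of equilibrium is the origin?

unstable spiral

A = [[-20,39],[-15,28]]; det(A-λI) = λ^2 - 8λ + 25.
λ = 4 ± 3i: positive real part.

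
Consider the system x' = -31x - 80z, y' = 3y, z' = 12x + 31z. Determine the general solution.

x(t) = 8C_1e^(-t) + 5C_3e^(t), y(t) = C_2e^(3t), z(t) = -3C_1e^(-t) - 2C_3e^(t)

Coefficient matrix A = [[-31, 0, -80], [0, 3, 0], [12, 0, 31]].
det(A - λI) = 0 gives eigenvalues λ = -1, 3, 1.
For λ=-1: eigenvector (8,0,-3).
For λ=3: eigenvector (0,1,0).
For λ=1: eigenvector (5,0,-2).
General solution: C_1e^(-t)(8,0,-3) + C_2e^(3t)(0,1,0) + C_3e^(t)(5,0,-2).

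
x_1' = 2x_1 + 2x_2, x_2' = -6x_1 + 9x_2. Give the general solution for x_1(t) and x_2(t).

x_1(t) = K_1e^(6t) + 2K_2e^(5t), x_2(t) = 2K_1e^(6t) + 3K_2e^(5t)

Coefficient matrix A = [[2, 2], [-6, 9]].
Characteristic polynomial det(A - λI) = λ^2 - 11λ + 30 = 0.
Eigenvalues λ = 6, 5.
For λ=6: (A-λI) row 1 is [-4, 2], so an eigenvector is (1, 2).
For λ=5: (A-λI) row 1 is [-3, 2], so an eigenvector is (2, 3).
General solution: K_1e^(6t)(1,2) + K_2e^(5t)(2,3).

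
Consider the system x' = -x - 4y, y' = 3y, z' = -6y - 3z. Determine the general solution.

Coefficient matrix A = [[-1, -4, 0], [0, 3, 0], [0, -6, -3]].
det(A - λI) = 0 gives eigenvalues λ = 3, -1, -3.
For λ=3: eigenvector (-1,1,-1).
For λ=-1: eigenvector (1,0,0).
For λ=-3: eigenvector (0,0,1).
General solution: K_1e^(3t)(-1,1,-1) + K_2e^(-t)(1,0,0) + K_3e^(-3t)(0,0,1).

x(t) = -K_1e^(3t) + K_2e^(-t), y(t) = K_1e^(3t), z(t) = -K_1e^(3t) + K_3e^(-3t)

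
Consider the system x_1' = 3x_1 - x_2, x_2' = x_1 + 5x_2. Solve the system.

x_1(t) = c_1e^(4t) + c_2te^(4t) + 2c_2e^(4t), x_2(t) = -c_1e^(4t) - c_2te^(4t) - 3c_2e^(4t)

Coefficient matrix A = [[3, -1], [1, 5]].
Characteristic polynomial det(A - λI) = λ^2 - 8λ + 16 = 0.
Single eigenvalue λ = 4 with algebraic multiplicity 2.
Eigenvector v = (1,-1); generalized eigenvector w with (A-λI)w=v is (2,-3).
General solution: e^(4t)[c_1·v + c_2·(t·v + w)].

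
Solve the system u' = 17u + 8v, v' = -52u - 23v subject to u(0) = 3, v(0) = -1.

u(t) = 13e^(-3t)sin(4t) + 3e^(-3t)cos(4t), v(t) = -34e^(-3t)sin(4t) - e^(-3t)cos(4t)

Coefficient matrix A = [[17, 8], [-52, -23]].
Characteristic polynomial det(A - λI) = λ^2 + 6λ + 25 = 0.
Eigenvalues λ = -3 ± 4i (complex conjugate pair).
For λ=-3+4i: an eigenvector is (-1,2) - i(-1,3) = (-1 + i, 2 - 3i).
A real fundamental pair from Re and Im of e^((-3+4i)t)v: X_1 = e^(-3t)(cos(4t)·(-1,2) + sin(4t)·(-1,3)), X_2 = e^(-3t)(sin(4t)·(-1,2) - cos(4t)·(-1,3)).
General solution: C_1X_1 + C_2X_2.
Applying u(0)=3, v(0)=-1 gives C_1=-8, C_2=-5.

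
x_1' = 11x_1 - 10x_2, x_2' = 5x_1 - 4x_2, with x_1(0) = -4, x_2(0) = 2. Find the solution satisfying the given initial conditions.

x_1(t) = -12e^(6t) + 8e^(t), x_2(t) = -6e^(6t) + 8e^(t)

Coefficient matrix A = [[11, -10], [5, -4]].
Characteristic polynomial det(A - λI) = λ^2 - 7λ + 6 = 0.
Eigenvalues λ = 1, 6.
For λ=1: (A-λI) row 1 is [10, -10], so an eigenvector is (1, 1).
For λ=6: (A-λI) row 1 is [5, -10], so an eigenvector is (2, 1).
General solution: c_1e^(t)(1,1) + c_2e^(6t)(2,1).
Applying x_1(0)=-4, x_2(0)=2 gives c_1=8, c_2=-6.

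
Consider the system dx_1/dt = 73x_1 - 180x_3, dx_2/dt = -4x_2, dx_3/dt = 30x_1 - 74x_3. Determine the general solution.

Coefficient matrix A = [[73, 0, -180], [0, -4, 0], [30, 0, -74]].
det(A - λI) = 0 gives eigenvalues λ = 1, -4, -2.
For λ=1: eigenvector (5,0,2).
For λ=-4: eigenvector (0,1,0).
For λ=-2: eigenvector (12,0,5).
General solution: C_1e^(t)(5,0,2) + C_2e^(-4t)(0,1,0) + C_3e^(-2t)(12,0,5).

x_1(t) = 5C_1e^(t) + 12C_3e^(-2t), x_2(t) = C_2e^(-4t), x_3(t) = 2C_1e^(t) + 5C_3e^(-2t)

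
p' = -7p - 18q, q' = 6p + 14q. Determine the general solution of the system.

Coefficient matrix A = [[-7, -18], [6, 14]].
Characteristic polynomial det(A - λI) = λ^2 - 7λ + 10 = 0.
Eigenvalues λ = 2, 5.
For λ=2: (A-λI) row 1 is [-9, -18], so an eigenvector is (2, -1).
For λ=5: (A-λI) row 1 is [-12, -18], so an eigenvector is (3, -2).
General solution: c_1e^(2t)(2,-1) + c_2e^(5t)(3,-2).

p(t) = 2c_1e^(2t) + 3c_2e^(5t), q(t) = -c_1e^(2t) - 2c_2e^(5t)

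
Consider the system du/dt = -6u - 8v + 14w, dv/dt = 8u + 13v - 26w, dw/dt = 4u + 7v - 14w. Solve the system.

u(t) = -C_1e^(-2t) - 2C_2e^(-t) - C_3e^(-4t), v(t) = 4C_1e^(-2t) + 3C_2e^(-t) + 2C_3e^(-4t), w(t) = 2C_1e^(-2t) + C_2e^(-t) + C_3e^(-4t)

Coefficient matrix A = [[-6, -8, 14], [8, 13, -26], [4, 7, -14]].
det(A - λI) = 0 gives eigenvalues λ = -2, -1, -4.
For λ=-2: eigenvector (-1,4,2).
For λ=-1: eigenvector (-2,3,1).
For λ=-4: eigenvector (-1,2,1).
General solution: C_1e^(-2t)(-1,4,2) + C_2e^(-t)(-2,3,1) + C_3e^(-4t)(-1,2,1).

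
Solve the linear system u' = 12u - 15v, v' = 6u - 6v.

Coefficient matrix A = [[12, -15], [6, -6]].
Characteristic polynomial det(A - λI) = λ^2 - 6λ + 18 = 0.
Eigenvalues λ = 3 ± 3i (complex conjugate pair).
For λ=3+3i: an eigenvector is (1,1) - i(-2,-1) = (1 + 2i, 1 + i).
A real fundamental pair from Re and Im of e^((3+3i)t)v: X_1 = e^(3t)(cos(3t)·(1,1) + sin(3t)·(-2,-1)), X_2 = e^(3t)(sin(3t)·(1,1) - cos(3t)·(-2,-1)).
General solution: K_1X_1 + K_2X_2.

u(t) = -2K_1e^(3t)sin(3t) + K_1e^(3t)cos(3t) + K_2e^(3t)sin(3t) + 2K_2e^(3t)cos(3t), v(t) = -K_1e^(3t)sin(3t) + K_1e^(3t)cos(3t) + K_2e^(3t)sin(3t) + K_2e^(3t)cos(3t)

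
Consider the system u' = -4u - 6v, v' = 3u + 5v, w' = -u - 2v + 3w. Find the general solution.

Coefficient matrix A = [[-4, -6, 0], [3, 5, 0], [-1, -2, 3]].
det(A - λI) = 0 gives eigenvalues λ = 2, -1, 3.
For λ=2: eigenvector (-1,1,1).
For λ=-1: eigenvector (-2,1,0).
For λ=3: eigenvector (0,0,1).
General solution: c_1e^(2t)(-1,1,1) + c_2e^(-t)(-2,1,0) + c_3e^(3t)(0,0,1).

u(t) = -c_1e^(2t) - 2c_2e^(-t), v(t) = c_1e^(2t) + c_2e^(-t), w(t) = c_1e^(2t) + c_3e^(3t)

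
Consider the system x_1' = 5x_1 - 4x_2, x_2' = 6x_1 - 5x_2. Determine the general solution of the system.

x_1(t) = -c_1e^(t) + 2c_2e^(-t), x_2(t) = -c_1e^(t) + 3c_2e^(-t)

Coefficient matrix A = [[5, -4], [6, -5]].
Characteristic polynomial det(A - λI) = λ^2 - 1 = 0.
Eigenvalues λ = 1, -1.
For λ=1: (A-λI) row 1 is [4, -4], so an eigenvector is (-1, -1).
For λ=-1: (A-λI) row 1 is [6, -4], so an eigenvector is (2, 3).
General solution: c_1e^(t)(-1,-1) + c_2e^(-t)(2,3).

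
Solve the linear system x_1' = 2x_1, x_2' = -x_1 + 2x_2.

Coefficient matrix A = [[2, 0], [-1, 2]].
Characteristic polynomial det(A - λI) = λ^2 - 4λ + 4 = 0.
Single eigenvalue λ = 2 with algebraic multiplicity 2.
Eigenvector v = (0,-1); generalized eigenvector w with (A-λI)w=v is (1,0).
General solution: e^(2t)[C_1·v + C_2·(t·v + w)].

x_1(t) = C_2e^(2t), x_2(t) = -C_1e^(2t) - C_2te^(2t)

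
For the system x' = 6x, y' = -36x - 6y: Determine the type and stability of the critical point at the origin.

saddle

A = [[6,0],[-36,-6]]; det(A-λI) = λ^2 - 36.
λ = 6, -6: opposite signs.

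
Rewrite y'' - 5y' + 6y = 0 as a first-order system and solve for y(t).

Let x_1 = y, x_2 = y'. Then x_1' = x_2 and x_2' = -6x_1 + 5x_2.
A = [[0,1],[-6,5]]; det(A-λI) = λ^2 - 5λ + 6.
Eigenvalues λ = 3, 2 with eigenvectors (1,3), (1,2).

y(t) = c_1e^(3t) + c_2e^(2t)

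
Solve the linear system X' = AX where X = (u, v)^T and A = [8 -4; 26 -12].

Coefficient matrix A = [[8, -4], [26, -12]].
Characteristic polynomial det(A - λI) = λ^2 + 4λ + 8 = 0.
Eigenvalues λ = -2 ± 2i (complex conjugate pair).
For λ=-2+2i: an eigenvector is (-1,-3) - i(1,2) = (-1 - i, -3 - 2i).
A real fundamental pair from Re and Im of e^((-2+2i)t)v: X_1 = e^(-2t)(cos(2t)·(-1,-3) + sin(2t)·(1,2)), X_2 = e^(-2t)(sin(2t)·(-1,-3) - cos(2t)·(1,2)).
General solution: c_1X_1 + c_2X_2.

u(t) = c_1e^(-2t)sin(2t) - c_1e^(-2t)cos(2t) - c_2e^(-2t)sin(2t) - c_2e^(-2t)cos(2t), v(t) = 2c_1e^(-2t)sin(2t) - 3c_1e^(-2t)cos(2t) - 3c_2e^(-2t)sin(2t) - 2c_2e^(-2t)cos(2t)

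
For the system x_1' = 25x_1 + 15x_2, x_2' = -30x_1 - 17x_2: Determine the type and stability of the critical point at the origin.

unstable spiral

A = [[25,15],[-30,-17]]; det(A-λI) = λ^2 - 8λ + 25.
λ = 4 ± 3i: positive real part.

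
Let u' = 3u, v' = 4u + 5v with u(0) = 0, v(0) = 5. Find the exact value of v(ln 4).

5120

A = [[3,0],[4,5]]; eigenvalues λ = 3, 5.
Eigenvectors: (1,-2) for λ=3, (0,1) for λ=5.
From the initial condition, c_1 = 0, c_2 = 5.
v(ln 4) = (0)(4^3)(-2) + (5)(4^5)(1) = 5120.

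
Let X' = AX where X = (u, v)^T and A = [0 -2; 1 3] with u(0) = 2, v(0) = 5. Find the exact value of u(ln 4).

-136

A = [[0,-2],[1,3]]; eigenvalues λ = 1, 2.
Eigenvectors: (2,-1) for λ=1, (-1,1) for λ=2.
From the initial condition, c_1 = 7, c_2 = 12.
u(ln 4) = (7)(4^1)(2) + (12)(4^2)(-1) = -136.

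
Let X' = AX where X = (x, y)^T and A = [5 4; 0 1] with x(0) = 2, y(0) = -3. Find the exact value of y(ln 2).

A = [[5,4],[0,1]]; eigenvalues λ = 5, 1.
Eigenvectors: (1,0) for λ=5, (1,-1) for λ=1.
From the initial condition, c_1 = -1, c_2 = 3.
y(ln 2) = (-1)(2^5)(0) + (3)(2^1)(-1) = -6.

-6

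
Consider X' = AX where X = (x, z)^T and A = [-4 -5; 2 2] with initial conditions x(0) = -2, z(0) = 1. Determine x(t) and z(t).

Coefficient matrix A = [[-4, -5], [2, 2]].
Characteristic polynomial det(A - λI) = λ^2 + 2λ + 2 = 0.
Eigenvalues λ = -1 ± i (complex conjugate pair).
For λ=-1+i: an eigenvector is (-1,1) - i(-2,1) = (-1 + 2i, 1 - i).
A real fundamental pair from Re and Im of e^((-1+i)t)v: X_1 = e^(-t)(cos(t)·(-1,1) + sin(t)·(-2,1)), X_2 = e^(-t)(sin(t)·(-1,1) - cos(t)·(-2,1)).
General solution: C_1X_1 + C_2X_2.
Applying x(0)=-2, z(0)=1 gives C_1=0, C_2=-1.

x(t) = e^(-t)sin(t) - 2e^(-t)cos(t), z(t) = -e^(-t)sin(t) + e^(-t)cos(t)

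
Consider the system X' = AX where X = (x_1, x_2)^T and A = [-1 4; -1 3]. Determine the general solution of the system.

Coefficient matrix A = [[-1, 4], [-1, 3]].
Characteristic polynomial det(A - λI) = λ^2 - 2λ + 1 = 0.
Single eigenvalue λ = 1 with algebraic multiplicity 2.
Eigenvector v = (2,1); generalized eigenvector w with (A-λI)w=v is (-1,0).
General solution: e^(t)[K_1·v + K_2·(t·v + w)].

x_1(t) = 2K_1e^(t) + 2K_2te^(t) - K_2e^(t), x_2(t) = K_1e^(t) + K_2te^(t)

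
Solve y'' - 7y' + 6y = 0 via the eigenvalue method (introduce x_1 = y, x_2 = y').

Let x_1 = y, x_2 = y'. Then x_1' = x_2 and x_2' = -6x_1 + 7x_2.
A = [[0,1],[-6,7]]; det(A-λI) = λ^2 - 7λ + 6.
Eigenvalues λ = 1, 6 with eigenvectors (1,1), (1,6).

y(t) = C_1e^(t) + C_2e^(6t)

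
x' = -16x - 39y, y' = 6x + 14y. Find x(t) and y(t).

x(t) = 2c_1e^(-t)sin(3t) - 3c_1e^(-t)cos(3t) - 3c_2e^(-t)sin(3t) - 2c_2e^(-t)cos(3t), y(t) = -c_1e^(-t)sin(3t) + c_1e^(-t)cos(3t) + c_2e^(-t)sin(3t) + c_2e^(-t)cos(3t)

Coefficient matrix A = [[-16, -39], [6, 14]].
Characteristic polynomial det(A - λI) = λ^2 + 2λ + 10 = 0.
Eigenvalues λ = -1 ± 3i (complex conjugate pair).
For λ=-1+3i: an eigenvector is (-3,1) - i(2,-1) = (-3 - 2i, 1 + i).
A real fundamental pair from Re and Im of e^((-1+3i)t)v: X_1 = e^(-t)(cos(3t)·(-3,1) + sin(3t)·(2,-1)), X_2 = e^(-t)(sin(3t)·(-3,1) - cos(3t)·(2,-1)).
General solution: c_1X_1 + c_2X_2.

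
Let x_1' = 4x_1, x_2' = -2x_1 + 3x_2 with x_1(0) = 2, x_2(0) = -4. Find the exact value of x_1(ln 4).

A = [[4,0],[-2,3]]; eigenvalues λ = 4, 3.
Eigenvectors: (1,-2) for λ=4, (0,-1) for λ=3.
From the initial condition, c_1 = 2, c_2 = 0.
x_1(ln 4) = (2)(4^4)(1) + (0)(4^3)(0) = 512.

512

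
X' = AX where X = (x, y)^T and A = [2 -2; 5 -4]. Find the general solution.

Coefficient matrix A = [[2, -2], [5, -4]].
Characteristic polynomial det(A - λI) = λ^2 + 2λ + 2 = 0.
Eigenvalues λ = -1 ± i (complex conjugate pair).
For λ=-1+i: an eigenvector is (1,1) - i(1,2) = (1 - i, 1 - 2i).
A real fundamental pair from Re and Im of e^((-1+i)t)v: X_1 = e^(-t)(cos(t)·(1,1) + sin(t)·(1,2)), X_2 = e^(-t)(sin(t)·(1,1) - cos(t)·(1,2)).
General solution: C_1X_1 + C_2X_2.

x(t) = C_1e^(-t)sin(t) + C_1e^(-t)cos(t) + C_2e^(-t)sin(t) - C_2e^(-t)cos(t), y(t) = 2C_1e^(-t)sin(t) + C_1e^(-t)cos(t) + C_2e^(-t)sin(t) - 2C_2e^(-t)cos(t)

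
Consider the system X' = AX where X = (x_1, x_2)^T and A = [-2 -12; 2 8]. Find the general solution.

Coefficient matrix A = [[-2, -12], [2, 8]].
Characteristic polynomial det(A - λI) = λ^2 - 6λ + 8 = 0.
Eigenvalues λ = 2, 4.
For λ=2: (A-λI) row 1 is [-4, -12], so an eigenvector is (3, -1).
For λ=4: (A-λI) row 1 is [-6, -12], so an eigenvector is (2, -1).
General solution: K_1e^(2t)(3,-1) + K_2e^(4t)(2,-1).

x_1(t) = 3K_1e^(2t) + 2K_2e^(4t), x_2(t) = -K_1e^(2t) - K_2e^(4t)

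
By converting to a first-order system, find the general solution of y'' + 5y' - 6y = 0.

y(t) = K_1e^(t) + K_2e^(-6t)

Let x_1 = y, x_2 = y'. Then x_1' = x_2 and x_2' = 6x_1 - 5x_2.
A = [[0,1],[6,-5]]; det(A-λI) = λ^2 + 5λ - 6.
Eigenvalues λ = 1, -6 with eigenvectors (1,1), (1,-6).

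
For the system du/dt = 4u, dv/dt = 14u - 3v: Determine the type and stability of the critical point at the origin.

saddle

A = [[4,0],[14,-3]]; det(A-λI) = λ^2 - λ - 12.
λ = -3, 4: opposite signs.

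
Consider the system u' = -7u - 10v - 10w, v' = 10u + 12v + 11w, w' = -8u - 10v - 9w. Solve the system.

Coefficient matrix A = [[-7, -10, -10], [10, 12, 11], [-8, -10, -9]].
det(A - λI) = 0 gives eigenvalues λ = -3, 1, -2.
For λ=-3: eigenvector (5,-7,5).
For λ=1: eigenvector (0,-1,1).
For λ=-2: eigenvector (-2,3,-2).
General solution: C_1e^(-3t)(5,-7,5) + C_2e^(t)(0,-1,1) + C_3e^(-2t)(-2,3,-2).

u(t) = 5C_1e^(-3t) - 2C_3e^(-2t), v(t) = -7C_1e^(-3t) - C_2e^(t) + 3C_3e^(-2t), w(t) = 5C_1e^(-3t) + C_2e^(t) - 2C_3e^(-2t)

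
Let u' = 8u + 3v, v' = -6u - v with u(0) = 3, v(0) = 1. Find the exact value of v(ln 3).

-1629

A = [[8,3],[-6,-1]]; eigenvalues λ = 2, 5.
Eigenvectors: (1,-2) for λ=2, (-1,1) for λ=5.
From the initial condition, c_1 = -4, c_2 = -7.
v(ln 3) = (-4)(3^2)(-2) + (-7)(3^5)(1) = -1629.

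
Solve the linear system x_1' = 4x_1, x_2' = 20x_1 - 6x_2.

Coefficient matrix A = [[4, 0], [20, -6]].
Characteristic polynomial det(A - λI) = λ^2 + 2λ - 24 = 0.
Eigenvalues λ = -6, 4.
For λ=-6: (A-λI) row 1 is [10, 0], so an eigenvector is (0, -1).
For λ=4: (A-λI) row 2 is [20, -10], so an eigenvector is (1, 2).
General solution: K_1e^(-6t)(0,-1) + K_2e^(4t)(1,2).

x_1(t) = K_2e^(4t), x_2(t) = -K_1e^(-6t) + 2K_2e^(4t)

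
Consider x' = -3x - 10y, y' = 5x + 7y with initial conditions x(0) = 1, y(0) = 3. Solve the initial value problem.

x(t) = -7e^(2t)sin(5t) + e^(2t)cos(5t), y(t) = 4e^(2t)sin(5t) + 3e^(2t)cos(5t)

Coefficient matrix A = [[-3, -10], [5, 7]].
Characteristic polynomial det(A - λI) = λ^2 - 4λ + 29 = 0.
Eigenvalues λ = 2 ± 5i (complex conjugate pair).
For λ=2+5i: an eigenvector is (-1,0) - i(1,-1) = (-1 - i, 0 + i).
A real fundamental pair from Re and Im of e^((2+5i)t)v: X_1 = e^(2t)(cos(5t)·(-1,0) + sin(5t)·(1,-1)), X_2 = e^(2t)(sin(5t)·(-1,0) - cos(5t)·(1,-1)).
General solution: c_1X_1 + c_2X_2.
Applying x(0)=1, y(0)=3 gives c_1=-4, c_2=3.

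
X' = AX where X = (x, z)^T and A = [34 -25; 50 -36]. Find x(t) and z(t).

Coefficient matrix A = [[34, -25], [50, -36]].
Characteristic polynomial det(A - λI) = λ^2 + 2λ + 26 = 0.
Eigenvalues λ = -1 ± 5i (complex conjugate pair).
For λ=-1+5i: an eigenvector is (-1,-1) - i(-2,-3) = (-1 + 2i, -1 + 3i).
A real fundamental pair from Re and Im of e^((-1+5i)t)v: X_1 = e^(-t)(cos(5t)·(-1,-1) + sin(5t)·(-2,-3)), X_2 = e^(-t)(sin(5t)·(-1,-1) - cos(5t)·(-2,-3)).
General solution: C_1X_1 + C_2X_2.

x(t) = -2C_1e^(-t)sin(5t) - C_1e^(-t)cos(5t) - C_2e^(-t)sin(5t) + 2C_2e^(-t)cos(5t), z(t) = -3C_1e^(-t)sin(5t) - C_1e^(-t)cos(5t) - C_2e^(-t)sin(5t) + 3C_2e^(-t)cos(5t)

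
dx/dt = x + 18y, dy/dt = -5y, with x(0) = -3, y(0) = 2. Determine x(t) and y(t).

Coefficient matrix A = [[1, 18], [0, -5]].
Characteristic polynomial det(A - λI) = λ^2 + 4λ - 5 = 0.
Eigenvalues λ = -5, 1.
For λ=-5: (A-λI) row 1 is [6, 18], so an eigenvector is (3, -1).
For λ=1: (A-λI) row 1 is [0, 18], so an eigenvector is (1, 0).
General solution: C_1e^(-5t)(3,-1) + C_2e^(t)(1,0).
Applying x(0)=-3, y(0)=2 gives C_1=-2, C_2=3.

x(t) = 3e^(t) - 6e^(-5t), y(t) = 2e^(-5t)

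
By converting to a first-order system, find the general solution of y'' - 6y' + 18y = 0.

Let x_1 = y, x_2 = y'. Then x_1' = x_2 and x_2' = -18x_1 + 6x_2.
A = [[0,1],[-18,6]]; det(A-λI) = λ^2 - 6λ + 18.
Eigenvalues λ = 3 ± 3i.

y(t) = c_1e^(3t)cos(3t) + c_2e^(3t)sin(3t)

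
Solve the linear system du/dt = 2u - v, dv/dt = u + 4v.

u(t) = C_1e^(3t) + C_2te^(3t) + C_2e^(3t), v(t) = -C_1e^(3t) - C_2te^(3t) - 2C_2e^(3t)

Coefficient matrix A = [[2, -1], [1, 4]].
Characteristic polynomial det(A - λI) = λ^2 - 6λ + 9 = 0.
Single eigenvalue λ = 3 with algebraic multiplicity 2.
Eigenvector v = (1,-1); generalized eigenvector w with (A-λI)w=v is (1,-2).
General solution: e^(3t)[C_1·v + C_2·(t·v + w)].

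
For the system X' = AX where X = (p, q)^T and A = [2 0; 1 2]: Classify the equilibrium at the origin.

unstable improper node

A = [[2,0],[1,2]]; det(A-λI) = λ^2 - 4λ + 4.
repeated λ = 2 with a single eigenvector.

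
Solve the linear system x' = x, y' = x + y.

x(t) = C_2e^(t), y(t) = C_1e^(t) + C_2te^(t) - 2C_2e^(t)

Coefficient matrix A = [[1, 0], [1, 1]].
Characteristic polynomial det(A - λI) = λ^2 - 2λ + 1 = 0.
Single eigenvalue λ = 1 with algebraic multiplicity 2.
Eigenvector v = (0,1); generalized eigenvector w with (A-λI)w=v is (1,-2).
General solution: e^(t)[C_1·v + C_2·(t·v + w)].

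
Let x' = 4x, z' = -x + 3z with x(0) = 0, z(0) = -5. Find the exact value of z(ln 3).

A = [[4,0],[-1,3]]; eigenvalues λ = 4, 3.
Eigenvectors: (1,-1) for λ=4, (0,1) for λ=3.
From the initial condition, c_1 = 0, c_2 = -5.
z(ln 3) = (0)(3^4)(-1) + (-5)(3^3)(1) = -135.

-135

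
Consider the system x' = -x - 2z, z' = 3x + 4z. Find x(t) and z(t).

Coefficient matrix A = [[-1, -2], [3, 4]].
Characteristic polynomial det(A - λI) = λ^2 - 3λ + 2 = 0.
Eigenvalues λ = 1, 2.
For λ=1: (A-λI) row 1 is [-2, -2], so an eigenvector is (1, -1).
For λ=2: (A-λI) row 1 is [-3, -2], so an eigenvector is (2, -3).
General solution: c_1e^(t)(1,-1) + c_2e^(2t)(2,-3).

x(t) = c_1e^(t) + 2c_2e^(2t), z(t) = -c_1e^(t) - 3c_2e^(2t)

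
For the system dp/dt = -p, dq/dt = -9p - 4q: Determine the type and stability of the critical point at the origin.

stable node

A = [[-1,0],[-9,-4]]; det(A-λI) = λ^2 + 5λ + 4.
λ = -4, -1: both negative.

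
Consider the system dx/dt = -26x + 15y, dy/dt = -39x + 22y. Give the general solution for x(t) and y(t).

x(t) = -c_1e^(-2t)sin(3t) + 2c_1e^(-2t)cos(3t) + 2c_2e^(-2t)sin(3t) + c_2e^(-2t)cos(3t), y(t) = -2c_1e^(-2t)sin(3t) + 3c_1e^(-2t)cos(3t) + 3c_2e^(-2t)sin(3t) + 2c_2e^(-2t)cos(3t)

Coefficient matrix A = [[-26, 15], [-39, 22]].
Characteristic polynomial det(A - λI) = λ^2 + 4λ + 13 = 0.
Eigenvalues λ = -2 ± 3i (complex conjugate pair).
For λ=-2+3i: an eigenvector is (2,3) - i(-1,-2) = (2 + i, 3 + 2i).
A real fundamental pair from Re and Im of e^((-2+3i)t)v: X_1 = e^(-2t)(cos(3t)·(2,3) + sin(3t)·(-1,-2)), X_2 = e^(-2t)(sin(3t)·(2,3) - cos(3t)·(-1,-2)).
General solution: c_1X_1 + c_2X_2.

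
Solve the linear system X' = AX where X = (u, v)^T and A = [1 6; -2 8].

u(t) = 2c_1e^(4t) - 3c_2e^(5t), v(t) = c_1e^(4t) - 2c_2e^(5t)

Coefficient matrix A = [[1, 6], [-2, 8]].
Characteristic polynomial det(A - λI) = λ^2 - 9λ + 20 = 0.
Eigenvalues λ = 4, 5.
For λ=4: (A-λI) row 1 is [-3, 6], so an eigenvector is (2, 1).
For λ=5: (A-λI) row 1 is [-4, 6], so an eigenvector is (-3, -2).
General solution: c_1e^(4t)(2,1) + c_2e^(5t)(-3,-2).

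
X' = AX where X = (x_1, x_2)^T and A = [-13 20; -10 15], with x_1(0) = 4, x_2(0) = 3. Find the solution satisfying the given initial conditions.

Coefficient matrix A = [[-13, 20], [-10, 15]].
Characteristic polynomial det(A - λI) = λ^2 - 2λ + 5 = 0.
Eigenvalues λ = 1 ± 2i (complex conjugate pair).
For λ=1+2i: an eigenvector is (-1,-1) - i(-3,-2) = (-1 + 3i, -1 + 2i).
A real fundamental pair from Re and Im of e^((1+2i)t)v: X_1 = e^(t)(cos(2t)·(-1,-1) + sin(2t)·(-3,-2)), X_2 = e^(t)(sin(2t)·(-1,-1) - cos(2t)·(-3,-2)).
General solution: C_1X_1 + C_2X_2.
Applying x_1(0)=4, x_2(0)=3 gives C_1=-1, C_2=1.

x_1(t) = 2e^(t)sin(2t) + 4e^(t)cos(2t), x_2(t) = e^(t)sin(2t) + 3e^(t)cos(2t)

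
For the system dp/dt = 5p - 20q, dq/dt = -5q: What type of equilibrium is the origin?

saddle

A = [[5,-20],[0,-5]]; det(A-λI) = λ^2 - 25.
λ = -5, 5: opposite signs.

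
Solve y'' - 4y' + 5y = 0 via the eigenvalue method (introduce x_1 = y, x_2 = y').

Let x_1 = y, x_2 = y'. Then x_1' = x_2 and x_2' = -5x_1 + 4x_2.
A = [[0,1],[-5,4]]; det(A-λI) = λ^2 - 4λ + 5.
Eigenvalues λ = 2 ± i.

y(t) = C_1e^(2t)cos(t) + C_2e^(2t)sin(t)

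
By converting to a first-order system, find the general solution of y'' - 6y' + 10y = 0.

Let x_1 = y, x_2 = y'. Then x_1' = x_2 and x_2' = -10x_1 + 6x_2.
A = [[0,1],[-10,6]]; det(A-λI) = λ^2 - 6λ + 10.
Eigenvalues λ = 3 ± i.

y(t) = c_1e^(3t)cos(t) + c_2e^(3t)sin(t)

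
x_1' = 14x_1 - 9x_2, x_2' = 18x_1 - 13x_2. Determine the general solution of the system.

Coefficient matrix A = [[14, -9], [18, -13]].
Characteristic polynomial det(A - λI) = λ^2 - λ - 20 = 0.
Eigenvalues λ = 5, -4.
For λ=5: (A-λI) row 1 is [9, -9], so an eigenvector is (-1, -1).
For λ=-4: (A-λI) row 1 is [18, -9], so an eigenvector is (-1, -2).
General solution: K_1e^(5t)(-1,-1) + K_2e^(-4t)(-1,-2).

x_1(t) = -K_1e^(5t) - K_2e^(-4t), x_2(t) = -K_1e^(5t) - 2K_2e^(-4t)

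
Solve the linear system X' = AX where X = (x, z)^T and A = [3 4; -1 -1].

x(t) = 2K_1e^(t) + 2K_2te^(t) - K_2e^(t), z(t) = -K_1e^(t) - K_2te^(t) + K_2e^(t)

Coefficient matrix A = [[3, 4], [-1, -1]].
Characteristic polynomial det(A - λI) = λ^2 - 2λ + 1 = 0.
Single eigenvalue λ = 1 with algebraic multiplicity 2.
Eigenvector v = (2,-1); generalized eigenvector w with (A-λI)w=v is (-1,1).
General solution: e^(t)[K_1·v + K_2·(t·v + w)].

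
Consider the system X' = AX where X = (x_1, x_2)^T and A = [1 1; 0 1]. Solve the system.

x_1(t) = C_1e^(t) + C_2te^(t) - 3C_2e^(t), x_2(t) = C_2e^(t)

Coefficient matrix A = [[1, 1], [0, 1]].
Characteristic polynomial det(A - λI) = λ^2 - 2λ + 1 = 0.
Single eigenvalue λ = 1 with algebraic multiplicity 2.
Eigenvector v = (1,0); generalized eigenvector w with (A-λI)w=v is (-3,1).
General solution: e^(t)[C_1·v + C_2·(t·v + w)].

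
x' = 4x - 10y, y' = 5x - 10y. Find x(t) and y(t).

x(t) = -3C_1e^(-3t)sin(t) + C_1e^(-3t)cos(t) + C_2e^(-3t)sin(t) + 3C_2e^(-3t)cos(t), y(t) = -2C_1e^(-3t)sin(t) + C_1e^(-3t)cos(t) + C_2e^(-3t)sin(t) + 2C_2e^(-3t)cos(t)

Coefficient matrix A = [[4, -10], [5, -10]].
Characteristic polynomial det(A - λI) = λ^2 + 6λ + 10 = 0.
Eigenvalues λ = -3 ± i (complex conjugate pair).
For λ=-3+i: an eigenvector is (1,1) - i(-3,-2) = (1 + 3i, 1 + 2i).
A real fundamental pair from Re and Im of e^((-3+i)t)v: X_1 = e^(-3t)(cos(t)·(1,1) + sin(t)·(-3,-2)), X_2 = e^(-3t)(sin(t)·(1,1) - cos(t)·(-3,-2)).
General solution: C_1X_1 + C_2X_2.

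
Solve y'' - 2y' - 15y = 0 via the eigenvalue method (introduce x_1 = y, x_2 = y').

y(t) = C_1e^(5t) + C_2e^(-3t)

Let x_1 = y, x_2 = y'. Then x_1' = x_2 and x_2' = 15x_1 + 2x_2.
A = [[0,1],[15,2]]; det(A-λI) = λ^2 - 2λ - 15.
Eigenvalues λ = 5, -3 with eigenvectors (1,5), (1,-3).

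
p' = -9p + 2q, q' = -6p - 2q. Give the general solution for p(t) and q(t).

Coefficient matrix A = [[-9, 2], [-6, -2]].
Characteristic polynomial det(A - λI) = λ^2 + 11λ + 30 = 0.
Eigenvalues λ = -5, -6.
For λ=-5: (A-λI) row 1 is [-4, 2], so an eigenvector is (-1, -2).
For λ=-6: (A-λI) row 1 is [-3, 2], so an eigenvector is (2, 3).
General solution: c_1e^(-5t)(-1,-2) + c_2e^(-6t)(2,3).

p(t) = -c_1e^(-5t) + 2c_2e^(-6t), q(t) = -2c_1e^(-5t) + 3c_2e^(-6t)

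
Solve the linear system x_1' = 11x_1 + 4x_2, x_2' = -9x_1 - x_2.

x_1(t) = -2K_1e^(5t) - 2K_2te^(5t) - K_2e^(5t), x_2(t) = 3K_1e^(5t) + 3K_2te^(5t) + K_2e^(5t)

Coefficient matrix A = [[11, 4], [-9, -1]].
Characteristic polynomial det(A - λI) = λ^2 - 10λ + 25 = 0.
Single eigenvalue λ = 5 with algebraic multiplicity 2.
Eigenvector v = (-2,3); generalized eigenvector w with (A-λI)w=v is (-1,1).
General solution: e^(5t)[K_1·v + K_2·(t·v + w)].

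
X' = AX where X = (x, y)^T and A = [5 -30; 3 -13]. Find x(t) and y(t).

Coefficient matrix A = [[5, -30], [3, -13]].
Characteristic polynomial det(A - λI) = λ^2 + 8λ + 25 = 0.
Eigenvalues λ = -4 ± 3i (complex conjugate pair).
For λ=-4+3i: an eigenvector is (-1,0) - i(-3,-1) = (-1 + 3i, 0 + i).
A real fundamental pair from Re and Im of e^((-4+3i)t)v: X_1 = e^(-4t)(cos(3t)·(-1,0) + sin(3t)·(-3,-1)), X_2 = e^(-4t)(sin(3t)·(-1,0) - cos(3t)·(-3,-1)).
General solution: C_1X_1 + C_2X_2.

x(t) = -3C_1e^(-4t)sin(3t) - C_1e^(-4t)cos(3t) - C_2e^(-4t)sin(3t) + 3C_2e^(-4t)cos(3t), y(t) = -C_1e^(-4t)sin(3t) + C_2e^(-4t)cos(3t)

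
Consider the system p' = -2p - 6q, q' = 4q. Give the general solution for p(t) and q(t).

p(t) = K_1e^(4t) + K_2e^(-2t), q(t) = -K_1e^(4t)

Coefficient matrix A = [[-2, -6], [0, 4]].
Characteristic polynomial det(A - λI) = λ^2 - 2λ - 8 = 0.
Eigenvalues λ = 4, -2.
For λ=4: (A-λI) row 1 is [-6, -6], so an eigenvector is (1, -1).
For λ=-2: (A-λI) row 1 is [0, -6], so an eigenvector is (1, 0).
General solution: K_1e^(4t)(1,-1) + K_2e^(-2t)(1,0).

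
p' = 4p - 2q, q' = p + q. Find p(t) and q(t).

p(t) = 2C_1e^(3t) - C_2e^(2t), q(t) = C_1e^(3t) - C_2e^(2t)

Coefficient matrix A = [[4, -2], [1, 1]].
Characteristic polynomial det(A - λI) = λ^2 - 5λ + 6 = 0.
Eigenvalues λ = 3, 2.
For λ=3: (A-λI) row 1 is [1, -2], so an eigenvector is (2, 1).
For λ=2: (A-λI) row 1 is [2, -2], so an eigenvector is (-1, -1).
General solution: C_1e^(3t)(2,1) + C_2e^(2t)(-1,-1).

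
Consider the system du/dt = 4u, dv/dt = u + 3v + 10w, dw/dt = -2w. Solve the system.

u(t) = C_1e^(4t), v(t) = C_1e^(4t) + C_2e^(3t) - 2C_3e^(-2t), w(t) = C_3e^(-2t)

Coefficient matrix A = [[4, 0, 0], [1, 3, 10], [0, 0, -2]].
det(A - λI) = 0 gives eigenvalues λ = 4, 3, -2.
For λ=4: eigenvector (1,1,0).
For λ=3: eigenvector (0,1,0).
For λ=-2: eigenvector (0,-2,1).
General solution: C_1e^(4t)(1,1,0) + C_2e^(3t)(0,1,0) + C_3e^(-2t)(0,-2,1).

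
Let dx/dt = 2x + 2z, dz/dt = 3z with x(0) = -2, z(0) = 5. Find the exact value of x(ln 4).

A = [[2,2],[0,3]]; eigenvalues λ = 2, 3.
Eigenvectors: (-1,0) for λ=2, (2,1) for λ=3.
From the initial condition, c_1 = 12, c_2 = 5.
x(ln 4) = (12)(4^2)(-1) + (5)(4^3)(2) = 448.

448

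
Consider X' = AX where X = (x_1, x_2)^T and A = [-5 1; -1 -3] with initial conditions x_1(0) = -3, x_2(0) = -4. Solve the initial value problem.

x_1(t) = -te^(-4t) - 3e^(-4t), x_2(t) = -te^(-4t) - 4e^(-4t)

Coefficient matrix A = [[-5, 1], [-1, -3]].
Characteristic polynomial det(A - λI) = λ^2 + 8λ + 16 = 0.
Single eigenvalue λ = -4 with algebraic multiplicity 2.
Eigenvector v = (1,1); generalized eigenvector w with (A-λI)w=v is (-1,0).
General solution: e^(-4t)[C_1·v + C_2·(t·v + w)].
Applying x_1(0)=-3, x_2(0)=-4 gives C_1=-4, C_2=-1.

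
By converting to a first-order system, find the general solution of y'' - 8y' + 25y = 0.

y(t) = C_1e^(4t)cos(3t) + C_2e^(4t)sin(3t)

Let x_1 = y, x_2 = y'. Then x_1' = x_2 and x_2' = -25x_1 + 8x_2.
A = [[0,1],[-25,8]]; det(A-λI) = λ^2 - 8λ + 25.
Eigenvalues λ = 4 ± 3i.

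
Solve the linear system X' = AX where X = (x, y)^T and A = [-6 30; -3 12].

Coefficient matrix A = [[-6, 30], [-3, 12]].
Characteristic polynomial det(A - λI) = λ^2 - 6λ + 18 = 0.
Eigenvalues λ = 3 ± 3i (complex conjugate pair).
For λ=3+3i: an eigenvector is (1,0) - i(-3,-1) = (1 + 3i, 0 + i).
A real fundamental pair from Re and Im of e^((3+3i)t)v: X_1 = e^(3t)(cos(3t)·(1,0) + sin(3t)·(-3,-1)), X_2 = e^(3t)(sin(3t)·(1,0) - cos(3t)·(-3,-1)).
General solution: K_1X_1 + K_2X_2.

x(t) = -3K_1e^(3t)sin(3t) + K_1e^(3t)cos(3t) + K_2e^(3t)sin(3t) + 3K_2e^(3t)cos(3t), y(t) = -K_1e^(3t)sin(3t) + K_2e^(3t)cos(3t)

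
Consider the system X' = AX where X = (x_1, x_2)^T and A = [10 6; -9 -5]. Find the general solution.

Coefficient matrix A = [[10, 6], [-9, -5]].
Characteristic polynomial det(A - λI) = λ^2 - 5λ + 4 = 0.
Eigenvalues λ = 1, 4.
For λ=1: (A-λI) row 1 is [9, 6], so an eigenvector is (-2, 3).
For λ=4: (A-λI) row 1 is [6, 6], so an eigenvector is (1, -1).
General solution: K_1e^(t)(-2,3) + K_2e^(4t)(1,-1).

x_1(t) = -2K_1e^(t) + K_2e^(4t), x_2(t) = 3K_1e^(t) - K_2e^(4t)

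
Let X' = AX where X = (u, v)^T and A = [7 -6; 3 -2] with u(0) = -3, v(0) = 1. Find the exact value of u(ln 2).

A = [[7,-6],[3,-2]]; eigenvalues λ = 4, 1.
Eigenvectors: (2,1) for λ=4, (1,1) for λ=1.
From the initial condition, c_1 = -4, c_2 = 5.
u(ln 2) = (-4)(2^4)(2) + (5)(2^1)(1) = -118.

-118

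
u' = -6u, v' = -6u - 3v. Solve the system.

u(t) = c_2e^(-6t), v(t) = c_1e^(-3t) + 2c_2e^(-6t)

Coefficient matrix A = [[-6, 0], [-6, -3]].
Characteristic polynomial det(A - λI) = λ^2 + 9λ + 18 = 0.
Eigenvalues λ = -3, -6.
For λ=-3: (A-λI) row 1 is [-3, 0], so an eigenvector is (0, 1).
For λ=-6: (A-λI) row 2 is [-6, 3], so an eigenvector is (1, 2).
General solution: c_1e^(-3t)(0,1) + c_2e^(-6t)(1,2).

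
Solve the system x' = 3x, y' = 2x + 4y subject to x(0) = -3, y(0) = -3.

Coefficient matrix A = [[3, 0], [2, 4]].
Characteristic polynomial det(A - λI) = λ^2 - 7λ + 12 = 0.
Eigenvalues λ = 4, 3.
For λ=4: (A-λI) row 1 is [-1, 0], so an eigenvector is (0, -1).
For λ=3: (A-λI) row 2 is [2, 1], so an eigenvector is (-1, 2).
General solution: K_1e^(4t)(0,-1) + K_2e^(3t)(-1,2).
Applying x(0)=-3, y(0)=-3 gives K_1=9, K_2=3.

x(t) = -3e^(3t), y(t) = -9e^(4t) + 6e^(3t)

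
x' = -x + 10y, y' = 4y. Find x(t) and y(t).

Coefficient matrix A = [[-1, 10], [0, 4]].
Characteristic polynomial det(A - λI) = λ^2 - 3λ - 4 = 0.
Eigenvalues λ = 4, -1.
For λ=4: (A-λI) row 1 is [-5, 10], so an eigenvector is (2, 1).
For λ=-1: (A-λI) row 1 is [0, 10], so an eigenvector is (-1, 0).
General solution: C_1e^(4t)(2,1) + C_2e^(-t)(-1,0).

x(t) = 2C_1e^(4t) - C_2e^(-t), y(t) = C_1e^(4t)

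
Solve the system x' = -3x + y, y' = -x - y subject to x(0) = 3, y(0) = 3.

x(t) = 3e^(-2t), y(t) = 3e^(-2t)

Coefficient matrix A = [[-3, 1], [-1, -1]].
Characteristic polynomial det(A - λI) = λ^2 + 4λ + 4 = 0.
Single eigenvalue λ = -2 with algebraic multiplicity 2.
Eigenvector v = (1,1); generalized eigenvector w with (A-λI)w=v is (-3,-2).
General solution: e^(-2t)[c_1·v + c_2·(t·v + w)].
Applying x(0)=3, y(0)=3 gives c_1=3, c_2=0.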